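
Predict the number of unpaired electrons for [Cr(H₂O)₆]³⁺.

Summing ligand charges against the +3 overall charge gives an oxidation state of +3 for chromium.
Group 6 minus oxidation state 3 gives a d³ configuration.
In an octahedral field the d³ configuration is t₂g³e_g⁰ (only one arrangement possible), giving 3 unpaired electrons.

3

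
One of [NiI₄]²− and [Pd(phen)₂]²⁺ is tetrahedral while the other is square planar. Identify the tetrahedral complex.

For [NiI₄]²−: Each iodide is −1; balancing the −2 overall charge requires Ni(II). Ni sits in group 10, so the d-electron count is 10 − 2 = 8. Iodide is a weak-field ligand. With weak-field ligands the CFSE gain from square planar is small, so a 3d d⁸ ion takes the sterically preferred tetrahedral geometry. → tetrahedral.
For [Pd(phen)₂]²⁺: 1,10-phenanthroline is neutral; balancing the +2 overall charge requires Pd(II). Palladium is a group-10 element; Pd(II) is therefore d⁸. A 4d d⁸ ion has a large crystal-field splitting; square planar leaves the high-energy d_{x²−y²} orbital empty and maximises CFSE. → square planar.

[NiI₄]²−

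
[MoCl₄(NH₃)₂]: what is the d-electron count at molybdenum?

Ligand charges: each chloride is −1; ammonia is neutral. With an overall charge of 0 the molybdenum centre must be in the +4 oxidation state.
Molybdenum is a group-6 element; Mo(IV) is therefore d².

d²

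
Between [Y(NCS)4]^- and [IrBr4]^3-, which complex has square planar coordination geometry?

[IrBr4]^3-

For [Y(NCS)4]^-: Ligand charges: each isothiocyanate is −1. With an overall charge of −1 the yttrium centre must be in the +3 oxidation state. Yttrium is a group-3 element; Y(III) is therefore d⁰. A d⁰ ion has no crystal-field stabilisation preference between square planar and tetrahedral, so four ligands adopt the sterically favoured tetrahedral geometry. → tetrahedral.
For [IrBr4]^3-: Summing ligand charges against the −3 overall charge gives an oxidation state of +1 for iridium. Ir sits in group 9, so the d-electron count is 9 − 1 = 8. A 5d d⁸ ion has a large crystal-field splitting; square planar leaves the high-energy d_{x²−y²} orbital empty and maximises CFSE. → square planar.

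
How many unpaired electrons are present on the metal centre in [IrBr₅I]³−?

0

Summing ligand charges against the −3 overall charge gives an oxidation state of +3 for iridium.
Group 9 minus oxidation state 3 gives a d⁶ configuration.
The spin state decides the count: a 5d ion has a large Δₒ and is invariably low-spin.
An octahedral low-spin d⁶ ion is t₂g⁶e_g⁰, giving 0 unpaired electrons.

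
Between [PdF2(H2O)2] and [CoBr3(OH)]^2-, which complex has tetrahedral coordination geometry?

[CoBr3(OH)]^2-

For [PdF2(H2O)2]: Ligand charges: each fluoride is −1; water is neutral. With an overall charge of 0 the palladium centre must be in the +2 oxidation state. Group 10 minus oxidation state 2 gives a d⁸ configuration. A 4d d⁸ ion has a large crystal-field splitting; square planar leaves the high-energy d_{x²−y²} orbital empty and maximises CFSE. → square planar.
For [CoBr3(OH)]^2-: Ligand charges: each bromide is −1; each hydroxide is −1. With an overall charge of −2 the cobalt centre must be in the +2 oxidation state. Cobalt is a group-9 element; Co(II) is therefore d⁷. For a high-spin 3d d⁷ ion with weak-field ligands the small Δₜ gives little square-planar CFSE advantage, so four ligands adopt the sterically favoured tetrahedral geometry. → tetrahedral.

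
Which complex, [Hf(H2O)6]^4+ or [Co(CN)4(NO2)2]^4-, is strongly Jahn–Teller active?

[Hf(H2O)6]^4+: Summing ligand charges against the +4 overall charge gives an oxidation state of +4 for hafnium. Group 4 minus oxidation state 4 gives a d⁰ configuration. The d⁰ configuration leaves the e_g set evenly filled (or empty) — no strong Jahn–Teller driving force.
[Co(CN)4(NO2)2]^4-: Each cyanide is −1; each nitro (N-bound nitrite) is −1; balancing the −4 overall charge requires Co(II). Cobalt is a group-9 element; Co(II) is therefore d⁷. Cyanide and nitro (N-bound nitrite) are strong-field ligands (high in the spectrochemical series) for a first-row metal, so the complex is low-spin. The t₂g⁶e_g¹ (low-spin) configuration has an unevenly filled e_g set; the Jahn–Teller theorem predicts a tetragonal distortion (typically axial elongation) to lift the degeneracy.

[Co(CN)4(NO2)2]^4-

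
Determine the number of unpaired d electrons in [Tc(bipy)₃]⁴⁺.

2,2′-bipyridine is neutral; balancing the +4 overall charge requires Tc(IV).
Tc sits in group 7, so the d-electron count is 7 − 4 = 3.
Counting donor atoms: 3×2,2′-bipyridine (bidentate) → 6 donors. Coordination number = 6.
In an octahedral field the d³ configuration is t₂g³e_g⁰ (only one arrangement possible), giving 3 unpaired electrons.

3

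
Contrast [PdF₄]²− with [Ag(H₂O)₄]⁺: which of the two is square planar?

For [PdF₄]²−: Ligand charges: each fluoride is −1. With an overall charge of −2 the palladium centre must be in the +2 oxidation state. Group 10 minus oxidation state 2 gives a d⁸ configuration. A 4d d⁸ ion has a large crystal-field splitting; square planar leaves the high-energy d_{x²−y²} orbital empty and maximises CFSE. → square planar.
For [Ag(H₂O)₄]⁺: Ligand charges: water is neutral. With an overall charge of +1 the silver centre must be in the +1 oxidation state. Ag sits in group 11, so the d-electron count is 11 − 1 = 10. A d¹⁰ ion has no crystal-field stabilisation preference between square planar and tetrahedral, so four ligands adopt the sterically favoured tetrahedral geometry. → tetrahedral.

[PdF₄]²−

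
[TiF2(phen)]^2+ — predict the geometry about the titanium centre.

tetrahedral

Summing ligand charges against the +2 overall charge gives an oxidation state of +4 for titanium.
Group 4 minus oxidation state 4 gives a d⁰ configuration.
Counting donor atoms: 2×fluoride (monodentate) → 2 donors; 1×1,10-phenanthroline (bidentate) → 2 donors. Coordination number = 4.
A d⁰ ion has no crystal-field stabilisation preference between square planar and tetrahedral, so four ligands adopt the sterically favoured tetrahedral geometry.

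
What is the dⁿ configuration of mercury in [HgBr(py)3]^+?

d¹⁰

Summing ligand charges against the +1 overall charge gives an oxidation state of +2 for mercury.
Mercury is a group-12 element; Hg(II) is therefore d¹⁰.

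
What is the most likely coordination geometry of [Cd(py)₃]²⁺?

Summing ligand charges against the +2 overall charge gives an oxidation state of +2 for cadmium.
Cd sits in group 12, so the d-electron count is 12 − 2 = 10.
Coordination number: 3.
Three ligands around a d¹⁰ centre minimise repulsion in a trigonal-planar arrangement.

trigonal planar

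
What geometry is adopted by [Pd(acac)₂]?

Ligand charges: each acetylacetonate is −1. With an overall charge of 0 the palladium centre must be in the +2 oxidation state.
Pd sits in group 10, so the d-electron count is 10 − 2 = 8.
Counting donor atoms: 2×acetylacetonate (bidentate) → 4 donors. Coordination number = 4.
A 4d d⁸ ion has a large crystal-field splitting; square planar leaves the high-energy d_{x²−y²} orbital empty and maximises CFSE.

square planar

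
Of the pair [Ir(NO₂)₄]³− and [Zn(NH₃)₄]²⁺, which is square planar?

For [Ir(NO₂)₄]³−: Each nitro (N-bound nitrite) is −1; balancing the −3 overall charge requires Ir(I). Group 9 minus oxidation state 1 gives a d⁸ configuration. A 5d d⁸ ion has a large crystal-field splitting; square planar leaves the high-energy d_{x²−y²} orbital empty and maximises CFSE. → square planar.
For [Zn(NH₃)₄]²⁺: Summing ligand charges against the +2 overall charge gives an oxidation state of +2 for zinc. Group 12 minus oxidation state 2 gives a d¹⁰ configuration. A d¹⁰ ion has no crystal-field stabilisation preference between square planar and tetrahedral, so four ligands adopt the sterically favoured tetrahedral geometry. → tetrahedral.

[Ir(NO₂)₄]³−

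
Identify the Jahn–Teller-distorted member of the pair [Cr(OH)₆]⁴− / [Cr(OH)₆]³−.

[Cr(OH)₆]⁴−

[Cr(OH)₆]⁴−: Each hydroxide is −1; balancing the −4 overall charge requires Cr(II). Chromium is a group-6 element; Cr(II) is therefore d⁴. Hydroxide is a weak-field ligand for a first-row metal, so the complex is high-spin. The t₂g³e_g¹ (high-spin) configuration has an unevenly filled e_g set; the Jahn–Teller theorem predicts a tetragonal distortion (typically axial elongation) to lift the degeneracy.
[Cr(OH)₆]³−: Summing ligand charges against the −3 overall charge gives an oxidation state of +3 for chromium. Chromium is a group-6 element; Cr(III) is therefore d³. The d³ configuration leaves the e_g set evenly filled (or empty) — no strong Jahn–Teller driving force.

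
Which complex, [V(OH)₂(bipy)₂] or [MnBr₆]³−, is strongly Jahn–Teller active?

[V(OH)₂(bipy)₂]: Ligand charges: each hydroxide is −1; 2,2′-bipyridine is neutral. With an overall charge of 0 the vanadium centre must be in the +2 oxidation state. Group 5 minus oxidation state 2 gives a d³ configuration. The d³ configuration leaves the e_g set evenly filled (or empty) — no strong Jahn–Teller driving force.
[MnBr₆]³−: Ligand charges: each bromide is −1. With an overall charge of −3 the manganese centre must be in the +3 oxidation state. Group 7 minus oxidation state 3 gives a d⁴ configuration. Bromide is a weak-field ligand for a first-row metal, so the complex is high-spin. The t₂g³e_g¹ (high-spin) configuration has an unevenly filled e_g set; the Jahn–Teller theorem predicts a tetragonal distortion (typically axial elongation) to lift the degeneracy.

[MnBr₆]³−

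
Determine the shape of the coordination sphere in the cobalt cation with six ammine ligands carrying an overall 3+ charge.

octahedral

Summing ligand charges against the +3 overall charge gives an oxidation state of +3 for cobalt.
Group 9 minus oxidation state 3 gives a d⁶ configuration.
With 6 monodentate ligands the coordination number is 6.
Six donors around a single metal centre give an octahedral coordination sphere.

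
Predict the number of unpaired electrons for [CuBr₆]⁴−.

Ligand charges: each bromide is −1. With an overall charge of −4 the copper centre must be in the +2 oxidation state.
Cu sits in group 11, so the d-electron count is 11 − 2 = 9.
In an octahedral field the d⁹ configuration is t₂g⁶e_g³ (only one arrangement possible), giving 1 unpaired electron.

1 unpaired electron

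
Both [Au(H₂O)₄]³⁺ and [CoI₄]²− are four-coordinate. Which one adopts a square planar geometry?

[Au(H₂O)₄]³⁺

For [Au(H₂O)₄]³⁺: Water is neutral; balancing the +3 overall charge requires Au(III). Group 11 minus oxidation state 3 gives a d⁸ configuration. A 5d d⁸ ion has a large crystal-field splitting; square planar leaves the high-energy d_{x²−y²} orbital empty and maximises CFSE. → square planar.
For [CoI₄]²−: Ligand charges: each iodide is −1. With an overall charge of −2 the cobalt centre must be in the +2 oxidation state. Co sits in group 9, so the d-electron count is 9 − 2 = 7. For a high-spin 3d d⁷ ion with weak-field ligands the small Δₜ gives little square-planar CFSE advantage, so four ligands adopt the sterically favoured tetrahedral geometry. → tetrahedral.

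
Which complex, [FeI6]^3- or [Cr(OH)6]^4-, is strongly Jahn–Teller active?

[Cr(OH)6]^4-

[FeI6]^3-: Ligand charges: each iodide is −1. With an overall charge of −3 the iron centre must be in the +3 oxidation state. Group 8 minus oxidation state 3 gives a d⁵ configuration. Iodide is a weak-field ligand for a first-row metal, so the complex is high-spin. The d⁵ configuration leaves the e_g set evenly filled (or empty) — no strong Jahn–Teller driving force.
[Cr(OH)6]^4-: Summing ligand charges against the −4 overall charge gives an oxidation state of +2 for chromium. Cr sits in group 6, so the d-electron count is 6 − 2 = 4. Hydroxide is a weak-field ligand for a first-row metal, so the complex is high-spin. The t₂g³e_g¹ (high-spin) configuration has an unevenly filled e_g set; the Jahn–Teller theorem predicts a tetragonal distortion (typically axial elongation) to lift the degeneracy.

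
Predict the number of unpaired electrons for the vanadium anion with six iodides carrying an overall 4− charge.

Ligand charges: each iodide is −1. With an overall charge of −4 the vanadium centre must be in the +2 oxidation state.
V sits in group 5, so the d-electron count is 5 − 2 = 3.
In an octahedral field the d³ configuration is t₂g³e_g⁰ (only one arrangement possible), giving 3 unpaired electrons.

3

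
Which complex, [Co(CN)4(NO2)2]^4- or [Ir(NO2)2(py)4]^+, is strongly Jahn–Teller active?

[Co(CN)4(NO2)2]^4-

[Co(CN)4(NO2)2]^4-: Summing ligand charges against the −4 overall charge gives an oxidation state of +2 for cobalt. Co sits in group 9, so the d-electron count is 9 − 2 = 7. Cyanide and nitro (N-bound nitrite) are strong-field ligands (high in the spectrochemical series) for a first-row metal, so the complex is low-spin. The t₂g⁶e_g¹ (low-spin) configuration has an unevenly filled e_g set; the Jahn–Teller theorem predicts a tetragonal distortion (typically axial elongation) to lift the degeneracy.
[Ir(NO2)2(py)4]^+: Ligand charges: each nitro (N-bound nitrite) is −1; pyridine is neutral. With an overall charge of +1 the iridium centre must be in the +3 oxidation state. Iridium is a group-9 element; Ir(III) is therefore d⁶. A 5d ion has a large Δₒ and is invariably low-spin. The d⁶ configuration leaves the e_g set evenly filled (or empty) — no strong Jahn–Teller driving force.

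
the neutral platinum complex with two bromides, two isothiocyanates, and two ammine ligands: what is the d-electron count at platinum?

d⁶

Summing ligand charges against the 0 overall charge gives an oxidation state of +4 for platinum.
Pt sits in group 10, so the d-electron count is 10 − 4 = 6.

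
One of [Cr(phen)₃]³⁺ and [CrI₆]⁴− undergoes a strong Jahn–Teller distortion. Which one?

[CrI₆]⁴−

[Cr(phen)₃]³⁺: Ligand charges: 1,10-phenanthroline is neutral. With an overall charge of +3 the chromium centre must be in the +3 oxidation state. Cr sits in group 6, so the d-electron count is 6 − 3 = 3. The d³ configuration leaves the e_g set evenly filled (or empty) — no strong Jahn–Teller driving force.
[CrI₆]⁴−: Summing ligand charges against the −4 overall charge gives an oxidation state of +2 for chromium. Group 6 minus oxidation state 2 gives a d⁴ configuration. Iodide is a weak-field ligand for a first-row metal, so the complex is high-spin. The t₂g³e_g¹ (high-spin) configuration has an unevenly filled e_g set; the Jahn–Teller theorem predicts a tetragonal distortion (typically axial elongation) to lift the degeneracy.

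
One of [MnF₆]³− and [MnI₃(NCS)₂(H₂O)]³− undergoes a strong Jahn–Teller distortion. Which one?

[MnF₆]³−

[MnF₆]³−: Each fluoride is −1; balancing the −3 overall charge requires Mn(III). Group 7 minus oxidation state 3 gives a d⁴ configuration. Fluoride is a weak-field ligand for a first-row metal, so the complex is high-spin. The t₂g³e_g¹ (high-spin) configuration has an unevenly filled e_g set; the Jahn–Teller theorem predicts a tetragonal distortion (typically axial elongation) to lift the degeneracy.
[MnI₃(NCS)₂(H₂O)]³−: Summing ligand charges against the −3 overall charge gives an oxidation state of +2 for manganese. Mn sits in group 7, so the d-electron count is 7 − 2 = 5. Iodide and isothiocyanate are weak-field ligands for a first-row metal, so the complex is high-spin. The d⁵ configuration leaves the e_g set evenly filled (or empty) — no strong Jahn–Teller driving force.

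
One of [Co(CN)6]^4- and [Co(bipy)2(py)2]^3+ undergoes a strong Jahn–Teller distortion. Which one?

[Co(CN)6]^4-: Ligand charges: each cyanide is −1. With an overall charge of −4 the cobalt centre must be in the +2 oxidation state. Co sits in group 9, so the d-electron count is 9 − 2 = 7. Cyanide is a strong-field ligand (high in the spectrochemical series) for a first-row metal, so the complex is low-spin. The t₂g⁶e_g¹ (low-spin) configuration has an unevenly filled e_g set; the Jahn–Teller theorem predicts a tetragonal distortion (typically axial elongation) to lift the degeneracy.
[Co(bipy)2(py)2]^3+: Ligand charges: 2,2′-bipyridine is neutral; pyridine is neutral. With an overall charge of +3 the cobalt centre must be in the +3 oxidation state. Group 9 minus oxidation state 3 gives a d⁶ configuration. Co(III) has an exceptionally large octahedral splitting and is low-spin with essentially every ligand except fluoride. The d⁶ configuration leaves the e_g set evenly filled (or empty) — no strong Jahn–Teller driving force.

[Co(CN)6]^4-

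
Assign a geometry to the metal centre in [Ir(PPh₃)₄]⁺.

square planar

Triphenylphosphine is neutral; balancing the +1 overall charge requires Ir(I).
Group 9 minus oxidation state 1 gives a d⁸ configuration.
Coordination number: 4.
A 5d d⁸ ion has a large crystal-field splitting; square planar leaves the high-energy d_{x²−y²} orbital empty and maximises CFSE.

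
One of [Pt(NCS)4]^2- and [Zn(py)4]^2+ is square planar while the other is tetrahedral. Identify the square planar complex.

For [Pt(NCS)4]^2-: Ligand charges: each isothiocyanate is −1. With an overall charge of −2 the platinum centre must be in the +2 oxidation state. Group 10 minus oxidation state 2 gives a d⁸ configuration. A 5d d⁸ ion has a large crystal-field splitting; square planar leaves the high-energy d_{x²−y²} orbital empty and maximises CFSE. → square planar.
For [Zn(py)4]^2+: Ligand charges: pyridine is neutral. With an overall charge of +2 the zinc centre must be in the +2 oxidation state. Zn sits in group 12, so the d-electron count is 12 − 2 = 10. A d¹⁰ ion has no crystal-field stabilisation preference between square planar and tetrahedral, so four ligands adopt the sterically favoured tetrahedral geometry. → tetrahedral.

[Pt(NCS)4]^2-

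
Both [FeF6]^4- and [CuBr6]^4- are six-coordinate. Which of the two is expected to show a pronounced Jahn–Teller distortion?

[FeF6]^4-: Each fluoride is −1; balancing the −4 overall charge requires Fe(II). Group 8 minus oxidation state 2 gives a d⁶ configuration. Fluoride is a weak-field ligand for a first-row metal, so the complex is high-spin. The d⁶ configuration leaves the e_g set evenly filled (or empty) — no strong Jahn–Teller driving force.
[CuBr6]^4-: Summing ligand charges against the −4 overall charge gives an oxidation state of +2 for copper. Group 11 minus oxidation state 2 gives a d⁹ configuration. The t₂g⁶e_g³ configuration has an unevenly filled e_g set; the Jahn–Teller theorem predicts a tetragonal distortion (typically axial elongation) to lift the degeneracy.

[CuBr6]^4-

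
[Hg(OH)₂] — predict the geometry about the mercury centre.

Ligand charges: each hydroxide is −1. With an overall charge of 0 the mercury centre must be in the +2 oxidation state.
Group 12 minus oxidation state 2 gives a d¹⁰ configuration.
Coordination number: 2.
A d¹⁰ ion with only two ligands adopts a linear arrangement (sp hybridisation; no CFSE preference).

linear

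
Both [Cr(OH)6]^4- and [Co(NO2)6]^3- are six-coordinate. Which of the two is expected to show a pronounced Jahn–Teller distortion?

[Cr(OH)6]^4-: Summing ligand charges against the −4 overall charge gives an oxidation state of +2 for chromium. Cr sits in group 6, so the d-electron count is 6 − 2 = 4. Hydroxide is a weak-field ligand for a first-row metal, so the complex is high-spin. The t₂g³e_g¹ (high-spin) configuration has an unevenly filled e_g set; the Jahn–Teller theorem predicts a tetragonal distortion (typically axial elongation) to lift the degeneracy.
[Co(NO2)6]^3-: Summing ligand charges against the −3 overall charge gives an oxidation state of +3 for cobalt. Cobalt is a group-9 element; Co(III) is therefore d⁶. Co(III) has an exceptionally large octahedral splitting and is low-spin with essentially every ligand except fluoride. The d⁶ configuration leaves the e_g set evenly filled (or empty) — no strong Jahn–Teller driving force.

[Cr(OH)6]^4-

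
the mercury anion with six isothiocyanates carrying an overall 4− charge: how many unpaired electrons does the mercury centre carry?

0

Summing ligand charges against the −4 overall charge gives an oxidation state of +2 for mercury.
Group 12 minus oxidation state 2 gives a d¹⁰ configuration.
In an octahedral field the d¹⁰ configuration is t₂g⁶e_g⁴, giving 0 unpaired electrons.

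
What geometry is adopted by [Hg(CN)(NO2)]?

Summing ligand charges against the 0 overall charge gives an oxidation state of +2 for mercury.
Hg sits in group 12, so the d-electron count is 12 − 2 = 10.
With 2 monodentate ligands the coordination number is 2.
A d¹⁰ ion with only two ligands adopts a linear arrangement (sp hybridisation; no CFSE preference).

linear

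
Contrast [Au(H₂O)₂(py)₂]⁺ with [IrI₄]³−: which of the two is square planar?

[IrI₄]³−

For [Au(H₂O)₂(py)₂]⁺: Summing ligand charges against the +1 overall charge gives an oxidation state of +1 for gold. Group 11 minus oxidation state 1 gives a d¹⁰ configuration. A d¹⁰ ion has no crystal-field stabilisation preference between square planar and tetrahedral, so four ligands adopt the sterically favoured tetrahedral geometry. → tetrahedral.
For [IrI₄]³−: Summing ligand charges against the −3 overall charge gives an oxidation state of +1 for iridium. Group 9 minus oxidation state 1 gives a d⁸ configuration. A 5d d⁸ ion has a large crystal-field splitting; square planar leaves the high-energy d_{x²−y²} orbital empty and maximises CFSE. → square planar.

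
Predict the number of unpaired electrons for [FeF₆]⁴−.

4

Each fluoride is −1; balancing the −4 overall charge requires Fe(II).
Group 8 minus oxidation state 2 gives a d⁶ configuration.
The spin state decides the count: Fluoride is a weak-field ligand for a first-row metal, so the complex is high-spin.
An octahedral high-spin d⁶ ion is t₂g⁴e_g², giving 4 unpaired electrons.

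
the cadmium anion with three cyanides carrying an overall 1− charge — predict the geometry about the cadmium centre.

trigonal planar

Ligand charges: each cyanide is −1. With an overall charge of −1 the cadmium centre must be in the +2 oxidation state.
Cadmium is a group-12 element; Cd(II) is therefore d¹⁰.
With 3 monodentate ligands the coordination number is 3.
Three ligands around a d¹⁰ centre minimise repulsion in a trigonal-planar arrangement.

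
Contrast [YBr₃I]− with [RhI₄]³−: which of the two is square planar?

[RhI₄]³−

For [YBr₃I]−: Ligand charges: each bromide is −1; each iodide is −1. With an overall charge of −1 the yttrium centre must be in the +3 oxidation state. Yttrium is a group-3 element; Y(III) is therefore d⁰. A d⁰ ion has no crystal-field stabilisation preference between square planar and tetrahedral, so four ligands adopt the sterically favoured tetrahedral geometry. → tetrahedral.
For [RhI₄]³−: Summing ligand charges against the −3 overall charge gives an oxidation state of +1 for rhodium. Group 9 minus oxidation state 1 gives a d⁸ configuration. A 4d d⁸ ion has a large crystal-field splitting; square planar leaves the high-energy d_{x²−y²} orbital empty and maximises CFSE. → square planar.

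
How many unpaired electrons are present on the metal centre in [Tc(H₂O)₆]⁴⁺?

Ligand charges: water is neutral. With an overall charge of +4 the technetium centre must be in the +4 oxidation state.
Technetium is a group-7 element; Tc(IV) is therefore d³.
In an octahedral field the d³ configuration is t₂g³e_g⁰ (only one arrangement possible), giving 3 unpaired electrons.

3 unpaired electrons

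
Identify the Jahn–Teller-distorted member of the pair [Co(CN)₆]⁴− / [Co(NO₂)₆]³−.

[Co(CN)₆]⁴−

[Co(CN)₆]⁴−: Ligand charges: each cyanide is −1. With an overall charge of −4 the cobalt centre must be in the +2 oxidation state. Co sits in group 9, so the d-electron count is 9 − 2 = 7. Cyanide is a strong-field ligand (high in the spectrochemical series) for a first-row metal, so the complex is low-spin. The t₂g⁶e_g¹ (low-spin) configuration has an unevenly filled e_g set; the Jahn–Teller theorem predicts a tetragonal distortion (typically axial elongation) to lift the degeneracy.
[Co(NO₂)₆]³−: Each nitro (N-bound nitrite) is −1; balancing the −3 overall charge requires Co(III). Co sits in group 9, so the d-electron count is 9 − 3 = 6. Co(III) has an exceptionally large octahedral splitting and is low-spin with essentially every ligand except fluoride. The d⁶ configuration leaves the e_g set evenly filled (or empty) — no strong Jahn–Teller driving force.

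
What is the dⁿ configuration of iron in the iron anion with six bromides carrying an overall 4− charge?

d6

Summing ligand charges against the −4 overall charge gives an oxidation state of +2 for iron.
Iron is a group-8 element; Fe(II) is therefore d⁶.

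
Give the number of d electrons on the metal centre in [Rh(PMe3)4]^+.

Ligand charges: trimethylphosphine is neutral. With an overall charge of +1 the rhodium centre must be in the +1 oxidation state.
Rhodium is a group-9 element; Rh(I) is therefore d⁸.

d⁸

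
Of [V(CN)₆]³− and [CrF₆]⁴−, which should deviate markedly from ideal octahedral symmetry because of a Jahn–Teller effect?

[V(CN)₆]³−: Summing ligand charges against the −3 overall charge gives an oxidation state of +3 for vanadium. Group 5 minus oxidation state 3 gives a d² configuration. The d² configuration leaves the e_g set evenly filled (or empty) — no strong Jahn–Teller driving force.
[CrF₆]⁴−: Summing ligand charges against the −4 overall charge gives an oxidation state of +2 for chromium. Cr sits in group 6, so the d-electron count is 6 − 2 = 4. Fluoride is a weak-field ligand for a first-row metal, so the complex is high-spin. The t₂g³e_g¹ (high-spin) configuration has an unevenly filled e_g set; the Jahn–Teller theorem predicts a tetragonal distortion (typically axial elongation) to lift the degeneracy.

[CrF₆]⁴−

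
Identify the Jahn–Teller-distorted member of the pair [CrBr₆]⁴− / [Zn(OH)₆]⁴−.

[CrBr₆]⁴−: Each bromide is −1; balancing the −4 overall charge requires Cr(II). Chromium is a group-6 element; Cr(II) is therefore d⁴. Bromide is a weak-field ligand for a first-row metal, so the complex is high-spin. The t₂g³e_g¹ (high-spin) configuration has an unevenly filled e_g set; the Jahn–Teller theorem predicts a tetragonal distortion (typically axial elongation) to lift the degeneracy.
[Zn(OH)₆]⁴−: Summing ligand charges against the −4 overall charge gives an oxidation state of +2 for zinc. Zn sits in group 12, so the d-electron count is 12 − 2 = 10. The d¹⁰ configuration leaves the e_g set evenly filled (or empty) — no strong Jahn–Teller driving force.

[CrBr₆]⁴−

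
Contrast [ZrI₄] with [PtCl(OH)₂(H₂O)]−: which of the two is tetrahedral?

For [ZrI₄]: Each iodide is −1; balancing the 0 overall charge requires Zr(IV). Group 4 minus oxidation state 4 gives a d⁰ configuration. A d⁰ ion has no crystal-field stabilisation preference between square planar and tetrahedral, so four ligands adopt the sterically favoured tetrahedral geometry. → tetrahedral.
For [PtCl(OH)₂(H₂O)]−: Ligand charges: each chloride is −1; each hydroxide is −1; water is neutral. With an overall charge of −1 the platinum centre must be in the +2 oxidation state. Pt sits in group 10, so the d-electron count is 10 − 2 = 8. A 5d d⁸ ion has a large crystal-field splitting; square planar leaves the high-energy d_{x²−y²} orbital empty and maximises CFSE. → square planar.

[ZrI₄]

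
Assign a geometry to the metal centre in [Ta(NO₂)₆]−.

octahedral

Ligand charges: each nitro (N-bound nitrite) is −1. With an overall charge of −1 the tantalum centre must be in the +5 oxidation state.
Ta sits in group 5, so the d-electron count is 5 − 5 = 0.
With 6 monodentate ligands the coordination number is 6.
Six donors around a single metal centre give an octahedral coordination sphere.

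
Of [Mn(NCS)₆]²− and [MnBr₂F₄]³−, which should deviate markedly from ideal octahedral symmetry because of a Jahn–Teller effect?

[Mn(NCS)₆]²−: Each isothiocyanate is −1; balancing the −2 overall charge requires Mn(IV). Manganese is a group-7 element; Mn(IV) is therefore d³. The d³ configuration leaves the e_g set evenly filled (or empty) — no strong Jahn–Teller driving force.
[MnBr₂F₄]³−: Each bromide is −1; each fluoride is −1; balancing the −3 overall charge requires Mn(III). Manganese is a group-7 element; Mn(III) is therefore d⁴. Bromide and fluoride are weak-field ligands for a first-row metal, so the complex is high-spin. The t₂g³e_g¹ (high-spin) configuration has an unevenly filled e_g set; the Jahn–Teller theorem predicts a tetragonal distortion (typically axial elongation) to lift the degeneracy.

[MnBr₂F₄]³−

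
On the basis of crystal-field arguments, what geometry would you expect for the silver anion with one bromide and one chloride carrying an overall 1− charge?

Ligand charges: each bromide is −1; each chloride is −1. With an overall charge of −1 the silver centre must be in the +1 oxidation state.
Silver is a group-11 element; Ag(I) is therefore d¹⁰.
With 2 monodentate ligands the coordination number is 2.
A d¹⁰ ion with only two ligands adopts a linear arrangement (sp hybridisation; no CFSE preference).

linear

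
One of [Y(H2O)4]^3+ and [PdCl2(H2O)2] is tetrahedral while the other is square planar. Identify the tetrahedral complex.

[Y(H2O)4]^3+

For [Y(H2O)4]^3+: Water is neutral; balancing the +3 overall charge requires Y(III). Y sits in group 3, so the d-electron count is 3 − 3 = 0. A d⁰ ion has no crystal-field stabilisation preference between square planar and tetrahedral, so four ligands adopt the sterically favoured tetrahedral geometry. → tetrahedral.
For [PdCl2(H2O)2]: Ligand charges: each chloride is −1; water is neutral. With an overall charge of 0 the palladium centre must be in the +2 oxidation state. Group 10 minus oxidation state 2 gives a d⁸ configuration. A 4d d⁸ ion has a large crystal-field splitting; square planar leaves the high-energy d_{x²−y²} orbital empty and maximises CFSE. → square planar.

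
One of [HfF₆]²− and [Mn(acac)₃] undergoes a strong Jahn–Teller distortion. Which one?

[Mn(acac)₃]

[HfF₆]²−: Each fluoride is −1; balancing the −2 overall charge requires Hf(IV). Hf sits in group 4, so the d-electron count is 4 − 4 = 0. The d⁰ configuration leaves the e_g set evenly filled (or empty) — no strong Jahn–Teller driving force.
[Mn(acac)₃]: Summing ligand charges against the 0 overall charge gives an oxidation state of +3 for manganese. Manganese is a group-7 element; Mn(III) is therefore d⁴. Acetylacetonate is a weak-field ligand for a first-row metal, so the complex is high-spin. The t₂g³e_g¹ (high-spin) configuration has an unevenly filled e_g set; the Jahn–Teller theorem predicts a tetragonal distortion (typically axial elongation) to lift the degeneracy.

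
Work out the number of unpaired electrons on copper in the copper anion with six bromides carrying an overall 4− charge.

1 unpaired electron

Summing ligand charges against the −4 overall charge gives an oxidation state of +2 for copper.
Cu sits in group 11, so the d-electron count is 11 − 2 = 9.
In an octahedral field the d⁹ configuration is t₂g⁶e_g³ (only one arrangement possible), giving 1 unpaired electron.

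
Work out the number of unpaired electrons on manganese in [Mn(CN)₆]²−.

3

Summing ligand charges against the −2 overall charge gives an oxidation state of +4 for manganese.
Group 7 minus oxidation state 4 gives a d³ configuration.
In an octahedral field the d³ configuration is t₂g³e_g⁰ (only one arrangement possible), giving 3 unpaired electrons.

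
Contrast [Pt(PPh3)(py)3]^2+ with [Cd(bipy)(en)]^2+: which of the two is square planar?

For [Pt(PPh3)(py)3]^2+: Summing ligand charges against the +2 overall charge gives an oxidation state of +2 for platinum. Group 10 minus oxidation state 2 gives a d⁸ configuration. A 5d d⁸ ion has a large crystal-field splitting; square planar leaves the high-energy d_{x²−y²} orbital empty and maximises CFSE. → square planar.
For [Cd(bipy)(en)]^2+: Summing ligand charges against the +2 overall charge gives an oxidation state of +2 for cadmium. Group 12 minus oxidation state 2 gives a d¹⁰ configuration. A d¹⁰ ion has no crystal-field stabilisation preference between square planar and tetrahedral, so four ligands adopt the sterically favoured tetrahedral geometry. → tetrahedral.

[Pt(PPh3)(py)3]^2+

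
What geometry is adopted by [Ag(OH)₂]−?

linear

Ligand charges: each hydroxide is −1. With an overall charge of −1 the silver centre must be in the +1 oxidation state.
Ag sits in group 11, so the d-electron count is 11 − 1 = 10.
With 2 monodentate ligands the coordination number is 2.
A d¹⁰ ion with only two ligands adopts a linear arrangement (sp hybridisation; no CFSE preference).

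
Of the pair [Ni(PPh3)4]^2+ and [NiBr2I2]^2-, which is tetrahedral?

[NiBr2I2]^2-

For [Ni(PPh3)4]^2+: Triphenylphosphine is neutral; balancing the +2 overall charge requires Ni(II). Nickel is a group-10 element; Ni(II) is therefore d⁸. Triphenylphosphine is a strong-field ligand (high in the spectrochemical series). A 3d d⁸ ion with strong-field ligands gains enough CFSE to favour square planar over tetrahedral. → square planar.
For [NiBr2I2]^2-: Ligand charges: each bromide is −1; each iodide is −1. With an overall charge of −2 the nickel centre must be in the +2 oxidation state. Group 10 minus oxidation state 2 gives a d⁸ configuration. Bromide and iodide are weak-field ligands. With weak-field ligands the CFSE gain from square planar is small, so a 3d d⁸ ion takes the sterically preferred tetrahedral geometry. → tetrahedral.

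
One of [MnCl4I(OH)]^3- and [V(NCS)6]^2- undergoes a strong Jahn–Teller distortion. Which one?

[MnCl4I(OH)]^3-

[MnCl4I(OH)]^3-: Summing ligand charges against the −3 overall charge gives an oxidation state of +3 for manganese. Mn sits in group 7, so the d-electron count is 7 − 3 = 4. Chloride, hydroxide, and iodide are weak-field ligands for a first-row metal, so the complex is high-spin. The t₂g³e_g¹ (high-spin) configuration has an unevenly filled e_g set; the Jahn–Teller theorem predicts a tetragonal distortion (typically axial elongation) to lift the degeneracy.
[V(NCS)6]^2-: Summing ligand charges against the −2 overall charge gives an oxidation state of +4 for vanadium. V sits in group 5, so the d-electron count is 5 − 4 = 1. The d¹ configuration leaves the e_g set evenly filled (or empty) — no strong Jahn–Teller driving force.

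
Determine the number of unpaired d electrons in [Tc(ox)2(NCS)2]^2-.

Summing ligand charges against the −2 overall charge gives an oxidation state of +4 for technetium.
Tc sits in group 7, so the d-electron count is 7 − 4 = 3.
Counting donor atoms: 2×oxalate (bidentate) → 4 donors; 2×isothiocyanate (monodentate) → 2 donors. Coordination number = 6.
In an octahedral field the d³ configuration is t₂g³e_g⁰ (only one arrangement possible), giving 3 unpaired electrons.

3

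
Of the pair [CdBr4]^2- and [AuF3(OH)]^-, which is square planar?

For [CdBr4]^2-: Each bromide is −1; balancing the −2 overall charge requires Cd(II). Cadmium is a group-12 element; Cd(II) is therefore d¹⁰. A d¹⁰ ion has no crystal-field stabilisation preference between square planar and tetrahedral, so four ligands adopt the sterically favoured tetrahedral geometry. → tetrahedral.
For [AuF3(OH)]^-: Ligand charges: each fluoride is −1; each hydroxide is −1. With an overall charge of −1 the gold centre must be in the +3 oxidation state. Au sits in group 11, so the d-electron count is 11 − 3 = 8. A 5d d⁸ ion has a large crystal-field splitting; square planar leaves the high-energy d_{x²−y²} orbital empty and maximises CFSE. → square planar.

[AuF3(OH)]^-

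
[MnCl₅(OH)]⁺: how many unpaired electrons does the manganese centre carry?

Ligand charges: each chloride is −1; each hydroxide is −1. With an overall charge of +1 the manganese centre must be in the +7 oxidation state.
Mn sits in group 7, so the d-electron count is 7 − 7 = 0.
In an octahedral field the d⁰ configuration is t₂g⁰e_g⁰, giving 0 unpaired electrons.

0 unpaired electrons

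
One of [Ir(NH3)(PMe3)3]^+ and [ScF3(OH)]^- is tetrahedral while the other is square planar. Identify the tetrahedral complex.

[ScF3(OH)]^-

For [Ir(NH3)(PMe3)3]^+: Summing ligand charges against the +1 overall charge gives an oxidation state of +1 for iridium. Group 9 minus oxidation state 1 gives a d⁸ configuration. A 5d d⁸ ion has a large crystal-field splitting; square planar leaves the high-energy d_{x²−y²} orbital empty and maximises CFSE. → square planar.
For [ScF3(OH)]^-: Ligand charges: each fluoride is −1; each hydroxide is −1. With an overall charge of −1 the scandium centre must be in the +3 oxidation state. Scandium is a group-3 element; Sc(III) is therefore d⁰. A d⁰ ion has no crystal-field stabilisation preference between square planar and tetrahedral, so four ligands adopt the sterically favoured tetrahedral geometry. → tetrahedral.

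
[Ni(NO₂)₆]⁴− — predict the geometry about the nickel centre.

Summing ligand charges against the −4 overall charge gives an oxidation state of +2 for nickel.
Ni sits in group 10, so the d-electron count is 10 − 2 = 8.
Coordination number: 6.
Six donors around a single metal centre give an octahedral coordination sphere.

octahedral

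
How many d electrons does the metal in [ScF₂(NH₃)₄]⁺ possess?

Summing ligand charges against the +1 overall charge gives an oxidation state of +3 for scandium.
Scandium is a group-3 element; Sc(III) is therefore d⁰.

d0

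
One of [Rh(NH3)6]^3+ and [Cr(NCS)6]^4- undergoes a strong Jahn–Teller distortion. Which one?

[Rh(NH3)6]^3+: Summing ligand charges against the +3 overall charge gives an oxidation state of +3 for rhodium. Group 9 minus oxidation state 3 gives a d⁶ configuration. A 4d ion has a large Δₒ and is invariably low-spin. The d⁶ configuration leaves the e_g set evenly filled (or empty) — no strong Jahn–Teller driving force.
[Cr(NCS)6]^4-: Each isothiocyanate is −1; balancing the −4 overall charge requires Cr(II). Chromium is a group-6 element; Cr(II) is therefore d⁴. Isothiocyanate is a weak-field ligand for a first-row metal, so the complex is high-spin. The t₂g³e_g¹ (high-spin) configuration has an unevenly filled e_g set; the Jahn–Teller theorem predicts a tetragonal distortion (typically axial elongation) to lift the degeneracy.

[Cr(NCS)6]^4-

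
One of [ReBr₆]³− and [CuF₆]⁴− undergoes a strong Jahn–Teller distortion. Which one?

[ReBr₆]³−: Summing ligand charges against the −3 overall charge gives an oxidation state of +3 for rhenium. Rhenium is a group-7 element; Re(III) is therefore d⁴. A 5d ion has a large Δₒ and is invariably low-spin. The d⁴ configuration leaves the e_g set evenly filled (or empty) — no strong Jahn–Teller driving force.
[CuF₆]⁴−: Summing ligand charges against the −4 overall charge gives an oxidation state of +2 for copper. Cu sits in group 11, so the d-electron count is 11 − 2 = 9. The t₂g⁶e_g³ configuration has an unevenly filled e_g set; the Jahn–Teller theorem predicts a tetragonal distortion (typically axial elongation) to lift the degeneracy.

[CuF₆]⁴−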